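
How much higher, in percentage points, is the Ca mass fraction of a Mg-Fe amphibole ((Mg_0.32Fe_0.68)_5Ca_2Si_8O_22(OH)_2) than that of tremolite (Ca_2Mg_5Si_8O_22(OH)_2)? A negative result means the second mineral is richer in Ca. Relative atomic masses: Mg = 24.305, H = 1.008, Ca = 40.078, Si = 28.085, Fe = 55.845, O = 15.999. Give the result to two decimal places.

M((Mg_0.32Fe_0.68)_5Ca_2Si_8O_22(OH)_2) = 919.589 g/mol, so wt% Ca = 80.156/919.589 × 100 = 8.72%.
M(Ca_2Mg_5Si_8O_22(OH)_2) = 812.353 g/mol, so wt% Ca = 80.156/812.353 × 100 = 9.87%.
8.72 − 9.87 = -1.15 pp.

-1.15 percentage points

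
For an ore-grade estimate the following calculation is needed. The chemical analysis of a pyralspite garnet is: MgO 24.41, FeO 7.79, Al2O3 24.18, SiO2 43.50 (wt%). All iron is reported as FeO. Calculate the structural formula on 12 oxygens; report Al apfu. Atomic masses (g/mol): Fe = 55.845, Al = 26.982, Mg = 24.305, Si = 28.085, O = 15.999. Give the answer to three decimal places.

24.41 wt% MgO ÷ 40.304 g/mol = 0.60565 mol, giving 0.60565 Mg and 0.60565 O.
7.79 wt% FeO ÷ 71.844 g/mol = 0.10843 mol, giving 0.10843 Fe and 0.10843 O.
24.18 wt% Al2O3 ÷ 101.961 g/mol = 0.23715 mol, giving 0.47430 Al and 0.71145 O.
43.50 wt% SiO2 ÷ 60.083 g/mol = 0.72400 mol, giving 0.72400 Si and 1.44800 O.
Oxygen sums to 2.87353; scaling by 12/2.87353 = 4.17605 puts the formula on 12 O.
Al: 0.47430 × 4.17605 = 1.981 atoms per formula unit.

1.981 Al apfu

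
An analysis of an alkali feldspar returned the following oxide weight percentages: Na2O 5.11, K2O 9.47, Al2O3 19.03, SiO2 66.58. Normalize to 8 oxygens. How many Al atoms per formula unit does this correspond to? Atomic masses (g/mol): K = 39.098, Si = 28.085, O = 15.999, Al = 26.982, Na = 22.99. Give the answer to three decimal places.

5.11 wt% Na2O ÷ 61.979 g/mol = 0.08245 mol, giving 0.16490 Na and 0.08245 O.
9.47 wt% K2O ÷ 94.195 g/mol = 0.10054 mol, giving 0.20108 K and 0.10054 O.
19.03 wt% Al2O3 ÷ 101.961 g/mol = 0.18664 mol, giving 0.37328 Al and 0.55992 O.
66.58 wt% SiO2 ÷ 60.083 g/mol = 1.10813 mol, giving 1.10813 Si and 2.21626 O.
Oxygen sums to 2.95917; scaling by 8/2.95917 = 2.70346 puts the formula on 8 O.
Al: 0.37328 × 2.70346 = 1.009 atoms per formula unit.

1.009 Al apfu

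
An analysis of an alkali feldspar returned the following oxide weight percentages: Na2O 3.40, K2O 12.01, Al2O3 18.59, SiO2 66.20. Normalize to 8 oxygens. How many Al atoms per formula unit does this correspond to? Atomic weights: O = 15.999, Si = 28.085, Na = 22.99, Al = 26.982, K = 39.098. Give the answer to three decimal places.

3.40 wt% Na2O ÷ 61.979 g/mol = 0.05486 mol, giving 0.10972 Na and 0.05486 O.
12.01 wt% K2O ÷ 94.195 g/mol = 0.12750 mol, giving 0.25500 K and 0.12750 O.
18.59 wt% Al2O3 ÷ 101.961 g/mol = 0.18232 mol, giving 0.36464 Al and 0.54696 O.
66.20 wt% SiO2 ÷ 60.083 g/mol = 1.10181 mol, giving 1.10181 Si and 2.20362 O.
Oxygen sums to 2.93294; scaling by 8/2.93294 = 2.72764 puts the formula on 8 O.
Al: 0.36464 × 2.72764 = 0.995 atoms per formula unit.

0.995 Al apfu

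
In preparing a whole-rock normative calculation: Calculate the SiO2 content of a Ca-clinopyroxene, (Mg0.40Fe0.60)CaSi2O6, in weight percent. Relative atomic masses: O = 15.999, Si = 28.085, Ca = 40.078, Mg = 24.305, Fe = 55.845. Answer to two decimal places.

51.03 wt%

Molar mass of (Mg0.40Fe0.60)CaSi2O6 = 0.40·24.305 + 0.60·55.845 + 1·40.078 + 2·28.085 + 6·15.999 = 235.471 g/mol.
Each formula unit contains 2 Si, equivalent to 2/1 = 2.0000 mol SiO2.
M(SiO2) = 1×28.085 + 2×15.999 = 60.083 g/mol.
Mass of SiO2 per formula unit = 2.0000 × 60.083 = 120.166 g.
SiO2 wt% = 120.166 / 235.471 × 100 = 51.03%.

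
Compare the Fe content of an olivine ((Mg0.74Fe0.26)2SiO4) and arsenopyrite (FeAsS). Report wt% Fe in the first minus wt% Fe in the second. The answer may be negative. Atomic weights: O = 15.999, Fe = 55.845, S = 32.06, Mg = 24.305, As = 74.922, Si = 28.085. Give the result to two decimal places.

-15.81 percentage points

M((Mg0.74Fe0.26)2SiO4) = 157.092 g/mol, so wt% Fe = 29.039/157.092 × 100 = 18.49%.
M(FeAsS) = 162.827 g/mol, so wt% Fe = 55.845/162.827 × 100 = 34.30%.
18.49 − 34.30 = -15.81 pp.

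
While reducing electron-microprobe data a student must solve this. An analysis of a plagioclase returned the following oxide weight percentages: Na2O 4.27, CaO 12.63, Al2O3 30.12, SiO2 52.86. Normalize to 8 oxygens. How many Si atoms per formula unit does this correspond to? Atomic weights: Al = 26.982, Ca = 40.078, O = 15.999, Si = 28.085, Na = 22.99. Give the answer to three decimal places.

2.394 Si apfu

Na2O (M=61.979): mol = 0.06889; Na = 0.13778, O = 0.06889.
CaO (M=56.077): mol = 0.22523; Ca = 0.22523, O = 0.22523.
Al2O3 (M=101.961): mol = 0.29541; Al = 0.59082, O = 0.88623.
SiO2 (M=60.083): mol = 0.87978; Si = 0.87978, O = 1.75956.
ΣO = 2.93991; factor = 8/ΣO = 2.72117.
Si apfu = 0.87978 × 2.72117 = 2.394.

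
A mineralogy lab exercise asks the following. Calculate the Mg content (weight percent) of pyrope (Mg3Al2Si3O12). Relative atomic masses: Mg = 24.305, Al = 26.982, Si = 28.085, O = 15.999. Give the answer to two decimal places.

M(Mg3Al2Si3O12) = 403.122 g/mol.
Mg contributes 3 × 24.305 = 72.915 g per mole.
72.915/403.122 = 0.1809 → 18.09%.

18.09 weight percent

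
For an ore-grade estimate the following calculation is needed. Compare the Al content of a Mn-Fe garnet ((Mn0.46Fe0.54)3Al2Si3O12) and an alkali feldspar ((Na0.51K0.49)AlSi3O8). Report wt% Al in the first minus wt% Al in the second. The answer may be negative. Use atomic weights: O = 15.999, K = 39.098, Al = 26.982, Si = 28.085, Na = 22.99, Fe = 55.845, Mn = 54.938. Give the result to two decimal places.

M((Mn0.46Fe0.54)3Al2Si3O12) = 496.490 g/mol, so wt% Al = 53.964/496.490 × 100 = 10.87%.
M((Na0.51K0.49)AlSi3O8) = 270.112 g/mol, so wt% Al = 26.982/270.112 × 100 = 9.99%.
10.87 − 9.99 = 0.88 pp.

0.88 percentage points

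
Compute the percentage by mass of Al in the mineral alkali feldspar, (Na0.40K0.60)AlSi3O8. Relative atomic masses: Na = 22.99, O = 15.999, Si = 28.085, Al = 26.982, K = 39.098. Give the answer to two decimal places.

9.92 mass %

M((Na0.40K0.60)AlSi3O8) = 271.884 g/mol.
Al contributes 1 × 26.982 = 26.982 g per mole.
26.982/271.884 = 0.0992 → 9.92%.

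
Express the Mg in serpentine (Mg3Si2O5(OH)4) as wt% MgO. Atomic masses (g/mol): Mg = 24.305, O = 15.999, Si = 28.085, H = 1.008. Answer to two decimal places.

Formula mass = 277.108 g/mol.
3 Mg → 3.0000 mol MgO per formula unit; M(MgO) = 40.304, so MgO mass = 120.912 g.
120.912/277.108 × 100 = 43.63 wt%.

43.63 wt%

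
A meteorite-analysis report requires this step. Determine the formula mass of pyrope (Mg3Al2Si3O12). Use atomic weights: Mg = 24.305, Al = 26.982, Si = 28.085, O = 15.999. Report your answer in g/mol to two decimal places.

Mg: 3 × 24.305 = 72.9150
Al: 2 × 26.982 = 53.9640
Si: 3 × 28.085 = 84.2550
O: 12 × 15.999 = 191.9880
Summing the contributions gives the formula mass.

403.12 g/mol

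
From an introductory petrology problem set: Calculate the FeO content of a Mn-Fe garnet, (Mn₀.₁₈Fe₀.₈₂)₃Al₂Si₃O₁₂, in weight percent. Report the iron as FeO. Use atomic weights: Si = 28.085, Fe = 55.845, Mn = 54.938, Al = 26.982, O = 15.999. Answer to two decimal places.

Molar mass of (Mn₀.₁₈Fe₀.₈₂)₃Al₂Si₃O₁₂ = 0.54×54.938 + 2.46×55.845 + 2×26.982 + 3×28.085 + 12×15.999 = 497.252 g/mol.
Each formula unit contains 2.46 Fe, equivalent to 2.46/1 = 2.4600 mol FeO.
M(FeO) = 1×55.845 + 1×15.999 = 71.844 g/mol.
Mass of FeO per formula unit = 2.4600 × 71.844 = 176.736 g.
FeO wt% = 176.736 / 497.252 × 100 = 35.54%.

35.54 wt%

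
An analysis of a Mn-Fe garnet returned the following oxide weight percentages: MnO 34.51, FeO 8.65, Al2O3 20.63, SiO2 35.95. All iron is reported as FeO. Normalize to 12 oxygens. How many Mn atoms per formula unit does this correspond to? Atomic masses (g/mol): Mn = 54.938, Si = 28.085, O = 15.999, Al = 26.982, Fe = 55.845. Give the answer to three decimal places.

2.422 Mn apfu

MnO: 34.51/70.937 = 0.48649 mol → 0.48649 mol Mn, 0.48649 mol O.
FeO: 8.65/71.844 = 0.12040 mol → 0.12040 mol Fe, 0.12040 mol O.
Al2O3: 20.63/101.961 = 0.20233 mol → 0.40466 mol Al, 0.60699 mol O.
SiO2: 35.95/60.083 = 0.59834 mol → 0.59834 mol Si, 1.19668 mol O.
Total oxygen = 2.41056 mol. Normalization factor = 12/2.41056 = 4.97810.
Mn per 12 O = 0.48649 × 4.97810 = 2.422.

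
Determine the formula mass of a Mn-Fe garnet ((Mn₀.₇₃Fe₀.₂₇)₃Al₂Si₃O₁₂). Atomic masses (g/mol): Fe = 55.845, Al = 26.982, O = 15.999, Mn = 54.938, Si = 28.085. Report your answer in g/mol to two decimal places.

M = 2.19*54.938 + 0.81*55.845 + 2*26.982 + 3*28.085 + 12*15.999

495.76 g/mol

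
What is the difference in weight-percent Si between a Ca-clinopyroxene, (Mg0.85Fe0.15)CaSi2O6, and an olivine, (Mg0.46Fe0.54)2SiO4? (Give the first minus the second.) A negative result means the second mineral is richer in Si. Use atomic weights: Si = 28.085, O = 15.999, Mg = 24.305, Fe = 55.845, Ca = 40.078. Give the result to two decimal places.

First mineral: 56.170 g Si in 221.278 g formula = 25.38 wt% Si.
Second mineral: 28.085 g Si in 174.754 g formula = 16.07 wt% Si.
25.38% − 16.07% gives a difference of 9.31 percentage points.

9.31 percentage points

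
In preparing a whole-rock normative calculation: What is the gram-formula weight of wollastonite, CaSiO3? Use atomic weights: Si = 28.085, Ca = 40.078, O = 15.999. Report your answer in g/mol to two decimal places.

M = 1*40.078 + 1*28.085 + 3*15.999

116.16 g/mol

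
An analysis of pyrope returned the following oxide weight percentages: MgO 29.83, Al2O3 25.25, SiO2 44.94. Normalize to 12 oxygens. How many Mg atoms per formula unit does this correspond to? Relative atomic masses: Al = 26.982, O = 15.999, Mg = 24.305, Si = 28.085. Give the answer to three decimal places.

MgO (M=40.304): mol = 0.74013; Mg = 0.74013, O = 0.74013.
Al2O3 (M=101.961): mol = 0.24764; Al = 0.49528, O = 0.74292.
SiO2 (M=60.083): mol = 0.74797; Si = 0.74797, O = 1.49594.
ΣO = 2.97899; factor = 12/ΣO = 4.02821.
Mg apfu = 0.74013 × 4.02821 = 2.981.

2.981 Mg apfu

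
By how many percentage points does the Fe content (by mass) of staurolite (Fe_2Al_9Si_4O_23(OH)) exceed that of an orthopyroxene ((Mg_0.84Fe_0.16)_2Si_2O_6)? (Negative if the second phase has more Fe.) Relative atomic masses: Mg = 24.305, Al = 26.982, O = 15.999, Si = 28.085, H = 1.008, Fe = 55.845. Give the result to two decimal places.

M(Fe_2Al_9Si_4O_23(OH)) = 851.852 g/mol, so wt% Fe = 111.690/851.852 × 100 = 13.11%.
M((Mg_0.84Fe_0.16)_2Si_2O_6) = 210.867 g/mol, so wt% Fe = 17.870/210.867 × 100 = 8.47%.
13.11 − 8.47 = 4.64 pp.

4.64 percentage points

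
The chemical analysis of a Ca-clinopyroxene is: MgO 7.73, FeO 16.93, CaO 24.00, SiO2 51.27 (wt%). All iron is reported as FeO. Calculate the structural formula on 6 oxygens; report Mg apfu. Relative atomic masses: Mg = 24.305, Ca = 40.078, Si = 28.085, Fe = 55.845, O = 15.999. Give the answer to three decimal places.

MgO: 7.73/40.304 = 0.19179 mol → 0.19179 mol Mg, 0.19179 mol O.
FeO: 16.93/71.844 = 0.23565 mol → 0.23565 mol Fe, 0.23565 mol O.
CaO: 24.00/56.077 = 0.42798 mol → 0.42798 mol Ca, 0.42798 mol O.
SiO2: 51.27/60.083 = 0.85332 mol → 0.85332 mol Si, 1.70664 mol O.
Total oxygen = 2.56206 mol. Normalization factor = 6/2.56206 = 2.34187.
Mg per 6 O = 0.19179 × 2.34187 = 0.449.

0.449 Mg apfu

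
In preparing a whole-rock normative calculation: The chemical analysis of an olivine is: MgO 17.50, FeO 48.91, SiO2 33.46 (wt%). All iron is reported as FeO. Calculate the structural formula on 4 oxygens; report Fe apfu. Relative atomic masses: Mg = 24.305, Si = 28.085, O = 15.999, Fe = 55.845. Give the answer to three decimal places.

1.222 Fe apfu

MgO (M=40.304): mol = 0.43420; Mg = 0.43420, O = 0.43420.
FeO (M=71.844): mol = 0.68078; Fe = 0.68078, O = 0.68078.
SiO2 (M=60.083): mol = 0.55690; Si = 0.55690, O = 1.11380.
ΣO = 2.22878; factor = 4/ΣO = 1.79470.
Fe apfu = 0.68078 × 1.79470 = 1.222.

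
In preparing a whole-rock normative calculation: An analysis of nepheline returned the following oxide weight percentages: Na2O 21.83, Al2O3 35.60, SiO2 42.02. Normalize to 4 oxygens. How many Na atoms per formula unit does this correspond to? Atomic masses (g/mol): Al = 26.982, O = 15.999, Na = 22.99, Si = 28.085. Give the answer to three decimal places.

1.007 Na apfu

Na2O (M=61.979): mol = 0.35222; Na = 0.70444, O = 0.35222.
Al2O3 (M=101.961): mol = 0.34915; Al = 0.69830, O = 1.04745.
SiO2 (M=60.083): mol = 0.69937; Si = 0.69937, O = 1.39874.
ΣO = 2.79841; factor = 4/ΣO = 1.42938.
Na apfu = 0.70444 × 1.42938 = 1.007.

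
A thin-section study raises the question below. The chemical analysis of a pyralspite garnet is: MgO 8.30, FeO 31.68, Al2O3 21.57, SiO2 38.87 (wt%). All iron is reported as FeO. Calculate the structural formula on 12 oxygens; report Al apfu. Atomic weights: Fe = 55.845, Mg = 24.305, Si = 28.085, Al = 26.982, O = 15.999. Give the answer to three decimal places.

1.971 Al apfu

MgO: 8.30/40.304 = 0.20593 mol → 0.20593 mol Mg, 0.20593 mol O.
FeO: 31.68/71.844 = 0.44096 mol → 0.44096 mol Fe, 0.44096 mol O.
Al2O3: 21.57/101.961 = 0.21155 mol → 0.42310 mol Al, 0.63465 mol O.
SiO2: 38.87/60.083 = 0.64694 mol → 0.64694 mol Si, 1.29388 mol O.
Total oxygen = 2.57542 mol. Normalization factor = 12/2.57542 = 4.65943.
Al per 12 O = 0.42310 × 4.65943 = 1.971.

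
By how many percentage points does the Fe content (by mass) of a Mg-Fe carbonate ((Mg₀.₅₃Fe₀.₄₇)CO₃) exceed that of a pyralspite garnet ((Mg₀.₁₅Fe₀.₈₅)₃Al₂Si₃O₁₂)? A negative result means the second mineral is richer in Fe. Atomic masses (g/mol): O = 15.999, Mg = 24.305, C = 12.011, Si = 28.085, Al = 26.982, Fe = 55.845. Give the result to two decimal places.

M((Mg₀.₅₃Fe₀.₄₇)CO₃) = 99.137 g/mol, so wt% Fe = 26.247/99.137 × 100 = 26.48%.
M((Mg₀.₁₅Fe₀.₈₅)₃Al₂Si₃O₁₂) = 483.549 g/mol, so wt% Fe = 142.405/483.549 × 100 = 29.45%.
26.48 − 29.45 = -2.97 pp.

-2.97 percentage points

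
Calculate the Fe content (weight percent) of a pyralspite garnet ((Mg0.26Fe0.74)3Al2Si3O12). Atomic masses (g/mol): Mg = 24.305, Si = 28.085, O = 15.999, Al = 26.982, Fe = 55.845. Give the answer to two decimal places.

26.20 weight percent

Molar mass of (Mg0.26Fe0.74)3Al2Si3O12: 0.78·24.305 + 2.22·55.845 + 2·26.982 + 3·28.085 + 12·15.999 = 473.141 g/mol.
Mass of Fe per formula unit: 2.22 × 55.845 = 123.976 g.
Weight fraction Fe = 123.976 / 473.141 = 0.2620.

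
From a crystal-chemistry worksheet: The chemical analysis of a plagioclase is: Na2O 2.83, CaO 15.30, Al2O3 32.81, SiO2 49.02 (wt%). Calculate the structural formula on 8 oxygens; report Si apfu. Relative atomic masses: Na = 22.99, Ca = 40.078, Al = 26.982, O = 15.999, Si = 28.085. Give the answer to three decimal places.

2.239 Si apfu

2.83 wt% Na2O ÷ 61.979 g/mol = 0.04566 mol, giving 0.09132 Na and 0.04566 O.
15.30 wt% CaO ÷ 56.077 g/mol = 0.27284 mol, giving 0.27284 Ca and 0.27284 O.
32.81 wt% Al2O3 ÷ 101.961 g/mol = 0.32179 mol, giving 0.64358 Al and 0.96537 O.
49.02 wt% SiO2 ÷ 60.083 g/mol = 0.81587 mol, giving 0.81587 Si and 1.63174 O.
Oxygen sums to 2.91561; scaling by 8/2.91561 = 2.74385 puts the formula on 8 O.
Si: 0.81587 × 2.74385 = 2.239 atoms per formula unit.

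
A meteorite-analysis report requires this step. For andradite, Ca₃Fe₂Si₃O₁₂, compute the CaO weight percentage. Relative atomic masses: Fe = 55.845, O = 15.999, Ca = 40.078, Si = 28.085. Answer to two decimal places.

33.11 wt%

Molar mass of Ca₃Fe₂Si₃O₁₂ = 3·40.078 + 2·55.845 + 3·28.085 + 12·15.999 = 508.167 g/mol.
Each formula unit contains 3 Ca, equivalent to 3/1 = 3.0000 mol CaO.
M(CaO) = 1×40.078 + 1×15.999 = 56.077 g/mol.
Mass of CaO per formula unit = 3.0000 × 56.077 = 168.231 g.
CaO wt% = 168.231 / 508.167 × 100 = 33.11%.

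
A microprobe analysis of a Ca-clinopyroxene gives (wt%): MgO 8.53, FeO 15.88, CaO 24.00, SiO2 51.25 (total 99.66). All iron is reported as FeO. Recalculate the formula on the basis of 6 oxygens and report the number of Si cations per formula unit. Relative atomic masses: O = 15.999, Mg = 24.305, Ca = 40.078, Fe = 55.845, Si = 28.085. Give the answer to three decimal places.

1.994 Si apfu

MgO (M=40.304): mol = 0.21164; Mg = 0.21164, O = 0.21164.
FeO (M=71.844): mol = 0.22103; Fe = 0.22103, O = 0.22103.
CaO (M=56.077): mol = 0.42798; Ca = 0.42798, O = 0.42798.
SiO2 (M=60.083): mol = 0.85299; Si = 0.85299, O = 1.70598.
ΣO = 2.56663; factor = 6/ΣO = 2.33770.
Si apfu = 0.85299 × 2.33770 = 1.994.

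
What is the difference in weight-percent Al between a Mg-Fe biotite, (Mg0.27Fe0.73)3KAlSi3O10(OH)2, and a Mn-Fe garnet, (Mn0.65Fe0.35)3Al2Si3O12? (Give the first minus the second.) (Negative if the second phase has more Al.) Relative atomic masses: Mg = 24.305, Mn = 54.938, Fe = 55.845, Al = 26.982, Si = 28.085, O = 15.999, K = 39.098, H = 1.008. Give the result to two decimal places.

First mineral: 26.982 g Al in 486.327 g formula = 5.55 wt% Al.
Second mineral: 53.964 g Al in 495.973 g formula = 10.88 wt% Al.
5.55% − 10.88% gives a difference of -5.33 percentage points.

-5.33 percentage points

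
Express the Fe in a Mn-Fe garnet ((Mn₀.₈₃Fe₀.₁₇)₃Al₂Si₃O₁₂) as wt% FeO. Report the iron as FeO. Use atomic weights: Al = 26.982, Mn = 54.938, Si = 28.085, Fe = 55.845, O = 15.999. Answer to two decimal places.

Molar mass of (Mn₀.₈₃Fe₀.₁₇)₃Al₂Si₃O₁₂ = 2.49*54.938 + 0.51*55.845 + 2*26.982 + 3*28.085 + 12*15.999 = 495.484 g/mol.
Each formula unit contains 0.51 Fe, equivalent to 0.51/1 = 0.5100 mol FeO.
M(FeO) = 1×55.845 + 1×15.999 = 71.844 g/mol.
Mass of FeO per formula unit = 0.5100 × 71.844 = 36.640 g.
FeO wt% = 36.640 / 495.484 × 100 = 7.39%.

7.39 wt%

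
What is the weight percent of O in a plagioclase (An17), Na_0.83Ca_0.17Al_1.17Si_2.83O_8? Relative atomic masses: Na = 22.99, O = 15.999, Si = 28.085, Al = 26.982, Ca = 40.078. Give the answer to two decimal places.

48.31 wt%

Formula mass = 0.83×22.99 + 0.17×40.078 + 1.17×26.982 + 2.83×28.085 + 8×15.999 = 264.936 g/mol, of which 127.992 g is O.
So O makes up 127.992/264.936 = 0.4831 of the mass, i.e. 48.31%.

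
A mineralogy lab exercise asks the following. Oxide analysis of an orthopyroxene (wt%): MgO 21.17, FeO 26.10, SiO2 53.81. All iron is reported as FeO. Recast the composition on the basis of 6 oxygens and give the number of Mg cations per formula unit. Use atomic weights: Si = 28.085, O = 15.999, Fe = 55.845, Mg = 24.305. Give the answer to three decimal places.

1.176 Mg apfu

21.17 wt% MgO ÷ 40.304 g/mol = 0.52526 mol, giving 0.52526 Mg and 0.52526 O.
26.10 wt% FeO ÷ 71.844 g/mol = 0.36329 mol, giving 0.36329 Fe and 0.36329 O.
53.81 wt% SiO2 ÷ 60.083 g/mol = 0.89559 mol, giving 0.89559 Si and 1.79118 O.
Oxygen sums to 2.67973; scaling by 6/2.67973 = 2.23903 puts the formula on 6 O.
Mg: 0.52526 × 2.23903 = 1.176 atoms per formula unit.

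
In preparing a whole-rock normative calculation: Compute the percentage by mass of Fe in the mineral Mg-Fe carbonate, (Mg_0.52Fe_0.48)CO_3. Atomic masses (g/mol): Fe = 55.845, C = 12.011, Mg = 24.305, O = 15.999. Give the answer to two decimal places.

Formula mass = 0.52×24.305 + 0.48×55.845 + 1×12.011 + 3×15.999 = 99.452 g/mol, of which 26.806 g is Fe.
So Fe makes up 26.806/99.452 = 0.2695 of the mass, i.e. 26.95%.

26.95 weight percent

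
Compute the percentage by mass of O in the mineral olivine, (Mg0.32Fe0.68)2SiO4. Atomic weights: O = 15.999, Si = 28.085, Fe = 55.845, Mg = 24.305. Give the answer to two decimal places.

Formula mass = 0.64×24.305 + 1.36×55.845 + 1×28.085 + 4×15.999 = 183.585 g/mol, of which 63.996 g is O.
So O makes up 63.996/183.585 = 0.3486 of the mass, i.e. 34.86%.

34.86 weight percent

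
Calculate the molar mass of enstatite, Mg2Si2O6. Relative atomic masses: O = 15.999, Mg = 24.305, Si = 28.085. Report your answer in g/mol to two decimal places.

M = 2(24.305) + 2(28.085) + 6(15.999)

200.77 g/mol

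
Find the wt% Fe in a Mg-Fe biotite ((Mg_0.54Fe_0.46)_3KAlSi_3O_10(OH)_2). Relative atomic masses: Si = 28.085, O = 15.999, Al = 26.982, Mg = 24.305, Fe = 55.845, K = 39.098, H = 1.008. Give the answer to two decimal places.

16.73 mass %

Formula mass = 1.62·24.305 + 1.38·55.845 + 1·39.098 + 1·26.982 + 3·28.085 + 12·15.999 + 2·1.008 = 460.779 g/mol, of which 77.066 g is Fe.
So Fe makes up 77.066/460.779 = 0.1673 of the mass, i.e. 16.73%.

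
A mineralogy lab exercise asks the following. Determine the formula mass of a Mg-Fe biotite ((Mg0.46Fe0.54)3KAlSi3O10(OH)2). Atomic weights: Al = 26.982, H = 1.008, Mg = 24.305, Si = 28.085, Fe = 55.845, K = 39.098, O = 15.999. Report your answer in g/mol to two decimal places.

468.35 g/mol

Mg: 1.38 × 24.305 = 33.5409
Fe: 1.62 × 55.845 = 90.4689
K: 1 × 39.098 = 39.0980
Al: 1 × 26.982 = 26.9820
Si: 3 × 28.085 = 84.2550
O: 12 × 15.999 = 191.9880
H: 2 × 1.008 = 2.0160
Summing the contributions gives the formula mass.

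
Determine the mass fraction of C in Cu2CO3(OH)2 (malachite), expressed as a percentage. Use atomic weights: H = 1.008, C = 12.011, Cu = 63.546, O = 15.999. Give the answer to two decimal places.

5.43 weight percent

Formula mass = 2×63.546 + 1×12.011 + 5×15.999 + 2×1.008 = 221.114 g/mol, of which 12.011 g is C.
So C makes up 12.011/221.114 = 0.0543 of the mass, i.e. 5.43%.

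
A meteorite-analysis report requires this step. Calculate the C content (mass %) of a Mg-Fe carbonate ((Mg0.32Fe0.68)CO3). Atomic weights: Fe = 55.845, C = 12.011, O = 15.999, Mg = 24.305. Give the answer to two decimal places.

11.36 mass %

Formula mass = 0.32·24.305 + 0.68·55.845 + 1·12.011 + 3·15.999 = 105.760 g/mol, of which 12.011 g is C.
So C makes up 12.011/105.760 = 0.1136 of the mass, i.e. 11.36%.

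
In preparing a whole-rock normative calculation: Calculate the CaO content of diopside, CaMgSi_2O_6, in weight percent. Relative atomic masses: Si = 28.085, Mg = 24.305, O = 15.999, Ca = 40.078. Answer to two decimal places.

Formula mass = 216.547 g/mol.
1 Ca → 1.0000 mol CaO per formula unit; M(CaO) = 56.077, so CaO mass = 56.077 g.
56.077/216.547 × 100 = 25.90 wt%.

25.90 wt%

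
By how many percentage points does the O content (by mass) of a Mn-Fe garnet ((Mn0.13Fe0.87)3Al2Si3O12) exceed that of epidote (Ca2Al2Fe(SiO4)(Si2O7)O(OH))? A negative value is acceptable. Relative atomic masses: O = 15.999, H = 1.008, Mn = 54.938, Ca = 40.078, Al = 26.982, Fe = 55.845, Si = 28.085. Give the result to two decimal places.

-4.44 percentage points

First mineral: 191.988 g O in 497.388 g formula = 38.60 wt% O.
Second mineral: 207.987 g O in 483.215 g formula = 43.04 wt% O.
38.60% − 43.04% gives a difference of -4.44 percentage points.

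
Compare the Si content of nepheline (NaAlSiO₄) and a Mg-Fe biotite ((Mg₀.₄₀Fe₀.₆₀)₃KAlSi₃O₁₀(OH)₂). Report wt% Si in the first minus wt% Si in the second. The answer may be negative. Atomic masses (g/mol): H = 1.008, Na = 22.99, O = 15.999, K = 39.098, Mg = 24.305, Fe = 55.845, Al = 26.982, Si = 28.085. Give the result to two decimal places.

First mineral: 28.085 g Si in 142.053 g formula = 19.77 wt% Si.
Second mineral: 84.255 g Si in 474.026 g formula = 17.77 wt% Si.
19.77% − 17.77% gives a difference of 2.00 percentage points.

2.00 percentage points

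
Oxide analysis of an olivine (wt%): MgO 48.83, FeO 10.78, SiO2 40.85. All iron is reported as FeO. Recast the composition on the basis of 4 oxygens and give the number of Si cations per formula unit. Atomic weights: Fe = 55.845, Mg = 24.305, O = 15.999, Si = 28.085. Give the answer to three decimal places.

0.999 Si apfu

48.83 wt% MgO ÷ 40.304 g/mol = 1.21154 mol, giving 1.21154 Mg and 1.21154 O.
10.78 wt% FeO ÷ 71.844 g/mol = 0.15005 mol, giving 0.15005 Fe and 0.15005 O.
40.85 wt% SiO2 ÷ 60.083 g/mol = 0.67989 mol, giving 0.67989 Si and 1.35978 O.
Oxygen sums to 2.72137; scaling by 4/2.72137 = 1.46985 puts the formula on 4 O.
Si: 0.67989 × 1.46985 = 0.999 atoms per formula unit.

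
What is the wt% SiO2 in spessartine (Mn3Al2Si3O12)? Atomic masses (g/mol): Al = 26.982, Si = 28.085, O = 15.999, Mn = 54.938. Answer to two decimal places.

M(Mn3Al2Si3O12) = 495.021 g/mol; M(SiO2) = 60.083 g/mol.
Moles SiO2 per formula unit = 3 Si ÷ 1 = 3.0000.
SiO2 fraction = (3.0000 × 60.083) / 495.021 = 180.249/495.021 = 0.3641.

36.41 wt%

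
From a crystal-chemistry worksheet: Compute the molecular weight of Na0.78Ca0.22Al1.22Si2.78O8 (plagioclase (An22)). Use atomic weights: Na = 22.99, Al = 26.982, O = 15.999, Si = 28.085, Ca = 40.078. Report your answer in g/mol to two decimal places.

265.74 g/mol

Na: 0.78 × 22.99 = 17.9322
Ca: 0.22 × 40.078 = 8.8172
Al: 1.22 × 26.982 = 32.9180
Si: 2.78 × 28.085 = 78.0763
O: 8 × 15.999 = 127.9920
Summing the contributions gives the formula mass.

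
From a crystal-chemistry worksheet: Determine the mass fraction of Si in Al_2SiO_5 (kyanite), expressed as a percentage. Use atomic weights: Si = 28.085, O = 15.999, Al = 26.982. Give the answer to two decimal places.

17.33 wt%

Molar mass of Al_2SiO_5: 2×26.982 + 1×28.085 + 5×15.999 = 162.044 g/mol.
Mass of Si per formula unit: 1 × 28.085 = 28.085 g.
Weight fraction Si = 28.085 / 162.044 = 0.1733.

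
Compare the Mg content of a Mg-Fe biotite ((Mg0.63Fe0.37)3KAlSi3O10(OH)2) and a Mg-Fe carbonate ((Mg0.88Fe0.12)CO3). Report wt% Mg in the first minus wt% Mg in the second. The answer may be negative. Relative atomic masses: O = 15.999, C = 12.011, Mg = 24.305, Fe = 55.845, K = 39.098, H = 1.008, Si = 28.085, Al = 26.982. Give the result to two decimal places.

M((Mg0.63Fe0.37)3KAlSi3O10(OH)2) = 452.263 g/mol, so wt% Mg = 45.936/452.263 × 100 = 10.16%.
M((Mg0.88Fe0.12)CO3) = 88.098 g/mol, so wt% Mg = 21.388/88.098 × 100 = 24.28%.
10.16 − 24.28 = -14.12 pp.

-14.12 percentage points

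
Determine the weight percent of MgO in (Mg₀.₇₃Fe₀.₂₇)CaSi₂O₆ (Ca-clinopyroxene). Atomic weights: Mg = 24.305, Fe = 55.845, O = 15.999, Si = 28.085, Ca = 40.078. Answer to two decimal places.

Formula mass = 225.063 g/mol.
0.73 Mg → 0.7300 mol MgO per formula unit; M(MgO) = 40.304, so MgO mass = 29.422 g.
29.422/225.063 × 100 = 13.07 wt%.

13.07 wt%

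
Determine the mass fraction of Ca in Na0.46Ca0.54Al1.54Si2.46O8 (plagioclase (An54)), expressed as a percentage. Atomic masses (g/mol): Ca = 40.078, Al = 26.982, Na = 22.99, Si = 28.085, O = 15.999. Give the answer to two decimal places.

Molar mass of Na0.46Ca0.54Al1.54Si2.46O8: 0.46×22.99 + 0.54×40.078 + 1.54×26.982 + 2.46×28.085 + 8×15.999 = 270.851 g/mol.
Mass of Ca per formula unit: 0.54 × 40.078 = 21.642 g.
Weight fraction Ca = 21.642 / 270.851 = 0.0799.

7.99 mass %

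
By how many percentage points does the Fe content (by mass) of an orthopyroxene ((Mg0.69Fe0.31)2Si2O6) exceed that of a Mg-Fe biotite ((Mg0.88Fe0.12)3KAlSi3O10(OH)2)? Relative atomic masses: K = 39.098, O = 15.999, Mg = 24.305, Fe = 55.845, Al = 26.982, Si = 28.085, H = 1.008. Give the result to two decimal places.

11.02 percentage points

M((Mg0.69Fe0.31)2Si2O6) = 220.329 g/mol, so wt% Fe = 34.624/220.329 × 100 = 15.71%.
M((Mg0.88Fe0.12)3KAlSi3O10(OH)2) = 428.608 g/mol, so wt% Fe = 20.104/428.608 × 100 = 4.69%.
15.71 − 4.69 = 11.02 pp.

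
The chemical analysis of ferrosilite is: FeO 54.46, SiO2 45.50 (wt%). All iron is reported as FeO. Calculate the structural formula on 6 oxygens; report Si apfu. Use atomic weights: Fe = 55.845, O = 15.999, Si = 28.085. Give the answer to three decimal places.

FeO (M=71.844): mol = 0.75803; Fe = 0.75803, O = 0.75803.
SiO2 (M=60.083): mol = 0.75729; Si = 0.75729, O = 1.51458.
ΣO = 2.27261; factor = 6/ΣO = 2.64014.
Si apfu = 0.75729 × 2.64014 = 1.999.

1.999 Si apfu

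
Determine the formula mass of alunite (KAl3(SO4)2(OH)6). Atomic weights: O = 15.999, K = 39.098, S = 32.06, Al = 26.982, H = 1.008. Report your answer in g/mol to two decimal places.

414.20 g/mol

The formula mass is the sum 1×39.098 + 3×26.982 + 2×32.06 + 14×15.999 + 6×1.008.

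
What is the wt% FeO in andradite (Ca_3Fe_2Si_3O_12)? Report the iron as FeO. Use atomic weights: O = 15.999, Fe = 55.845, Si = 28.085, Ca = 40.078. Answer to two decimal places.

28.28 wt%

M(Ca_3Fe_2Si_3O_12) = 508.167 g/mol; M(FeO) = 71.844 g/mol.
Moles FeO per formula unit = 2 Fe ÷ 1 = 2.0000.
FeO fraction = (2.0000 × 71.844) / 508.167 = 143.688/508.167 = 0.2828.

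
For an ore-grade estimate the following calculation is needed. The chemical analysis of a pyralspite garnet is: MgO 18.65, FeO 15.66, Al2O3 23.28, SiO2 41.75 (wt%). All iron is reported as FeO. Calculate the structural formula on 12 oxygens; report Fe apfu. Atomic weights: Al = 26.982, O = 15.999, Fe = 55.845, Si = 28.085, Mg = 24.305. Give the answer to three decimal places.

0.949 Fe apfu

18.65 wt% MgO ÷ 40.304 g/mol = 0.46273 mol, giving 0.46273 Mg and 0.46273 O.
15.66 wt% FeO ÷ 71.844 g/mol = 0.21797 mol, giving 0.21797 Fe and 0.21797 O.
23.28 wt% Al2O3 ÷ 101.961 g/mol = 0.22832 mol, giving 0.45664 Al and 0.68496 O.
41.75 wt% SiO2 ÷ 60.083 g/mol = 0.69487 mol, giving 0.69487 Si and 1.38974 O.
Oxygen sums to 2.75540; scaling by 12/2.75540 = 4.35508 puts the formula on 12 O.
Fe: 0.21797 × 4.35508 = 0.949 atoms per formula unit.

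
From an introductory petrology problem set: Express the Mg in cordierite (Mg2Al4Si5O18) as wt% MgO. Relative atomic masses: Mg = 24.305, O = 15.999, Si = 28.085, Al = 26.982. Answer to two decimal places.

Molar mass of Mg2Al4Si5O18 = 2×24.305 + 4×26.982 + 5×28.085 + 18×15.999 = 584.945 g/mol.
Each formula unit contains 2 Mg, equivalent to 2/1 = 2.0000 mol MgO.
M(MgO) = 1×24.305 + 1×15.999 = 40.304 g/mol.
Mass of MgO per formula unit = 2.0000 × 40.304 = 80.608 g.
MgO wt% = 80.608 / 584.945 × 100 = 13.78%.

13.78 wt%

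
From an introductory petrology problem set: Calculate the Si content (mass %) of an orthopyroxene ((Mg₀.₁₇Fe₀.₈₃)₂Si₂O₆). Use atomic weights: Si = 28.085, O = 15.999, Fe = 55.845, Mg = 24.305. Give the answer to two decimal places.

22.19 mass %

Molar mass of (Mg₀.₁₇Fe₀.₈₃)₂Si₂O₆: 0.34*24.305 + 1.66*55.845 + 2*28.085 + 6*15.999 = 253.130 g/mol.
Mass of Si per formula unit: 2 × 28.085 = 56.170 g.
Weight fraction Si = 56.170 / 253.130 = 0.2219.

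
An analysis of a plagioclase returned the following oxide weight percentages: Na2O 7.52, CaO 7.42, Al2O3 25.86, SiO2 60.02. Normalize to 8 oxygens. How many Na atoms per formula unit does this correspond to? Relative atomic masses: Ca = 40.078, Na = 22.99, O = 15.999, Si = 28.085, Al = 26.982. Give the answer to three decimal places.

0.644 Na apfu

Na2O (M=61.979): mol = 0.12133; Na = 0.24266, O = 0.12133.
CaO (M=56.077): mol = 0.13232; Ca = 0.13232, O = 0.13232.
Al2O3 (M=101.961): mol = 0.25363; Al = 0.50726, O = 0.76089.
SiO2 (M=60.083): mol = 0.99895; Si = 0.99895, O = 1.99790.
ΣO = 3.01244; factor = 8/ΣO = 2.65565.
Na apfu = 0.24266 × 2.65565 = 0.644.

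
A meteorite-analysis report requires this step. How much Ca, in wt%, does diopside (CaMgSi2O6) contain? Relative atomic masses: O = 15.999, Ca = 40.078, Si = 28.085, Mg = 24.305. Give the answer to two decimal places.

Molar mass of CaMgSi2O6: 1·40.078 + 1·24.305 + 2·28.085 + 6·15.999 = 216.547 g/mol.
Mass of Ca per formula unit: 1 × 40.078 = 40.078 g.
Weight fraction Ca = 40.078 / 216.547 = 0.1851.

18.51 wt%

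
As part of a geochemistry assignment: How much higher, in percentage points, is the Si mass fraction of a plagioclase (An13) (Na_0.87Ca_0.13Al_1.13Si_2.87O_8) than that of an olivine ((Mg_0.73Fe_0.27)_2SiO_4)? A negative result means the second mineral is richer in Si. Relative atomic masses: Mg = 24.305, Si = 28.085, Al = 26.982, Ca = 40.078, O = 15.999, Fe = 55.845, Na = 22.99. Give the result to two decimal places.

12.69 percentage points

Si in Na_0.87Ca_0.13Al_1.13Si_2.87O_8: molar mass 264.297 g/mol; 2.87×28.085 = 80.604 g → 30.50 wt%.
Si in (Mg_0.73Fe_0.27)_2SiO_4: molar mass 157.723 g/mol; 1×28.085 = 28.085 g → 17.81 wt%.
Difference = 30.50 − 17.81 = 12.69 percentage points.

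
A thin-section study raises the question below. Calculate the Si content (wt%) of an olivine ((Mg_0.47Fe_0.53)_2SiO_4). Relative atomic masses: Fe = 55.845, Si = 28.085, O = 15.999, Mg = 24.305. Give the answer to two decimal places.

M((Mg_0.47Fe_0.53)_2SiO_4) = 174.123 g/mol.
Si contributes 1 × 28.085 = 28.085 g per mole.
28.085/174.123 = 0.1613 → 16.13%.

16.13 wt%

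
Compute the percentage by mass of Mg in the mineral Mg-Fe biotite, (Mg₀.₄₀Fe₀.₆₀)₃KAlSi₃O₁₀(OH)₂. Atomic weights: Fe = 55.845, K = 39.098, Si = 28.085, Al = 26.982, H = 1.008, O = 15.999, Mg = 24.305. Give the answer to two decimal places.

6.15 wt%

Formula mass = 1.20·24.305 + 1.80·55.845 + 1·39.098 + 1·26.982 + 3·28.085 + 12·15.999 + 2·1.008 = 474.026 g/mol, of which 29.166 g is Mg.
So Mg makes up 29.166/474.026 = 0.0615 of the mass, i.e. 6.15%.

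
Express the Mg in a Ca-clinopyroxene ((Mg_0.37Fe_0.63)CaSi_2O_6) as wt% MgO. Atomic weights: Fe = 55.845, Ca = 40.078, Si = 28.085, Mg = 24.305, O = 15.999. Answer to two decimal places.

6.31 wt%

M((Mg_0.37Fe_0.63)CaSi_2O_6) = 236.417 g/mol; M(MgO) = 40.304 g/mol.
Moles MgO per formula unit = 0.37 Mg ÷ 1 = 0.3700.
MgO fraction = (0.3700 × 40.304) / 236.417 = 14.912/236.417 = 0.0631.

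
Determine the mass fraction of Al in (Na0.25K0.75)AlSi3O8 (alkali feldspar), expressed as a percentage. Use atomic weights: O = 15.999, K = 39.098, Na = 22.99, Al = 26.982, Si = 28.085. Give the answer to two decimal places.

9.84 weight percent

Formula mass = 0.25×22.99 + 0.75×39.098 + 1×26.982 + 3×28.085 + 8×15.999 = 274.300 g/mol, of which 26.982 g is Al.
So Al makes up 26.982/274.300 = 0.0984 of the mass, i.e. 9.84%.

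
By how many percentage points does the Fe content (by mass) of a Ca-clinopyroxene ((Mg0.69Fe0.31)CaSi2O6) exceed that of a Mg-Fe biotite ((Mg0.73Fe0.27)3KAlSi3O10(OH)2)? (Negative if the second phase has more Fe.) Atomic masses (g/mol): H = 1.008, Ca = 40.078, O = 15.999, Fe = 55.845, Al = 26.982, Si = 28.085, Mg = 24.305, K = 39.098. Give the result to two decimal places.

-2.57 percentage points

Fe in (Mg0.69Fe0.31)CaSi2O6: molar mass 226.324 g/mol; 0.31×55.845 = 17.312 g → 7.65 wt%.
Fe in (Mg0.73Fe0.27)3KAlSi3O10(OH)2: molar mass 442.801 g/mol; 0.81×55.845 = 45.234 g → 10.22 wt%.
Difference = 7.65 − 10.22 = -2.57 percentage points.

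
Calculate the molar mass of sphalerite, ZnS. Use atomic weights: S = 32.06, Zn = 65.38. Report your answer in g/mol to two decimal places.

97.44 g/mol

The formula mass is the sum 1*65.38 + 1*32.06.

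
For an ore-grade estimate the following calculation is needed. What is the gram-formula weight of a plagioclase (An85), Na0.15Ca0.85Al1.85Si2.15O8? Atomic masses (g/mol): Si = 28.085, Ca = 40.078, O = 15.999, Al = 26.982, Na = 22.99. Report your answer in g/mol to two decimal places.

The formula mass is the sum 0.15(22.99) + 0.85(40.078) + 1.85(26.982) + 2.15(28.085) + 8(15.999).

275.81 g/mol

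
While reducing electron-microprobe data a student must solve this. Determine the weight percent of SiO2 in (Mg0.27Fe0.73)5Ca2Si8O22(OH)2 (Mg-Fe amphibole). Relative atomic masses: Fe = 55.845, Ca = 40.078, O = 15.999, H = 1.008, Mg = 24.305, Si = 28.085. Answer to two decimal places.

51.83 wt%

Molar mass of (Mg0.27Fe0.73)5Ca2Si8O22(OH)2 = 1.35·24.305 + 3.65·55.845 + 2·40.078 + 8·28.085 + 24·15.999 + 2·1.008 = 927.474 g/mol.
Each formula unit contains 8 Si, equivalent to 8/1 = 8.0000 mol SiO2.
M(SiO2) = 1×28.085 + 2×15.999 = 60.083 g/mol.
Mass of SiO2 per formula unit = 8.0000 × 60.083 = 480.664 g.
SiO2 wt% = 480.664 / 927.474 × 100 = 51.83%.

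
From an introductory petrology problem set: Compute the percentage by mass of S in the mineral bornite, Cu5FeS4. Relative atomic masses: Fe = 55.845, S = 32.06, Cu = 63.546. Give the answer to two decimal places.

M(Cu5FeS4) = 501.815 g/mol.
S contributes 4 × 32.06 = 128.240 g per mole.
128.240/501.815 = 0.2556 → 25.56%.

25.56 mass %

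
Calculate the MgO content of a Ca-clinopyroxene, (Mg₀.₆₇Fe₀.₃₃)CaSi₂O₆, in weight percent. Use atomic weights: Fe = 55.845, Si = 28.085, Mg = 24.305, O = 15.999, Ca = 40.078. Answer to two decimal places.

Molar mass of (Mg₀.₆₇Fe₀.₃₃)CaSi₂O₆ = 0.67·24.305 + 0.33·55.845 + 1·40.078 + 2·28.085 + 6·15.999 = 226.955 g/mol.
Each formula unit contains 0.67 Mg, equivalent to 0.67/1 = 0.6700 mol MgO.
M(MgO) = 1×24.305 + 1×15.999 = 40.304 g/mol.
Mass of MgO per formula unit = 0.6700 × 40.304 = 27.004 g.
MgO wt% = 27.004 / 226.955 × 100 = 11.90%.

11.90 wt%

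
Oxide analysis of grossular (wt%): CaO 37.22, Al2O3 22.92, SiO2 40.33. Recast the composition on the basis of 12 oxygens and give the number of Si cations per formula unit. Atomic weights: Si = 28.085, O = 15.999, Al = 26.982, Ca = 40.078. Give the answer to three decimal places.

CaO (M=56.077): mol = 0.66373; Ca = 0.66373, O = 0.66373.
Al2O3 (M=101.961): mol = 0.22479; Al = 0.44958, O = 0.67437.
SiO2 (M=60.083): mol = 0.67124; Si = 0.67124, O = 1.34248.
ΣO = 2.68058; factor = 12/ΣO = 4.47664.
Si apfu = 0.67124 × 4.47664 = 3.005.

3.005 Si apfu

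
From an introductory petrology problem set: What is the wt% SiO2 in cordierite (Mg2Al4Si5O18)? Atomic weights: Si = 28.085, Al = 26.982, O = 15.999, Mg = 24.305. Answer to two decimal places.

Formula mass = 584.945 g/mol.
5 Si → 5.0000 mol SiO2 per formula unit; M(SiO2) = 60.083, so SiO2 mass = 300.415 g.
300.415/584.945 × 100 = 51.36 wt%.

51.36 wt%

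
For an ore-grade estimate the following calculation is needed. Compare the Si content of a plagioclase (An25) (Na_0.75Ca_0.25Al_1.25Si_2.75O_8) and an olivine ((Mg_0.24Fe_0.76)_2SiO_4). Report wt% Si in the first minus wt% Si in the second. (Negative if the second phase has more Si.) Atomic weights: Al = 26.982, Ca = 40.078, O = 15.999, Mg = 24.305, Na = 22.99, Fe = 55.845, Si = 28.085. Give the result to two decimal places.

M(Na_0.75Ca_0.25Al_1.25Si_2.75O_8) = 266.215 g/mol, so wt% Si = 77.234/266.215 × 100 = 29.01%.
M((Mg_0.24Fe_0.76)_2SiO_4) = 188.632 g/mol, so wt% Si = 28.085/188.632 × 100 = 14.89%.
29.01 − 14.89 = 14.12 pp.

14.12 percentage points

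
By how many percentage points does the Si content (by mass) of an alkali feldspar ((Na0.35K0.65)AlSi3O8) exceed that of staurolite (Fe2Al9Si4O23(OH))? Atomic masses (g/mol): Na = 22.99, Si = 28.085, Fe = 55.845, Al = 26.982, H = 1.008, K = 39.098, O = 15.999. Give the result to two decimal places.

17.71 percentage points

Si in (Na0.35K0.65)AlSi3O8: molar mass 272.689 g/mol; 3×28.085 = 84.255 g → 30.90 wt%.
Si in Fe2Al9Si4O23(OH): molar mass 851.852 g/mol; 4×28.085 = 112.340 g → 13.19 wt%.
Difference = 30.90 − 13.19 = 17.71 percentage points.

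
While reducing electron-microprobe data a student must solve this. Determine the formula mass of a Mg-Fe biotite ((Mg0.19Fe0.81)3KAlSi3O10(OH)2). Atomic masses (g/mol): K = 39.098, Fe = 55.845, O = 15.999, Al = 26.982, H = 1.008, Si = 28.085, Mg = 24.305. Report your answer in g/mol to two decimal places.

493.90 g/mol

The formula mass is the sum 0.57·24.305 + 2.43·55.845 + 1·39.098 + 1·26.982 + 3·28.085 + 12·15.999 + 2·1.008.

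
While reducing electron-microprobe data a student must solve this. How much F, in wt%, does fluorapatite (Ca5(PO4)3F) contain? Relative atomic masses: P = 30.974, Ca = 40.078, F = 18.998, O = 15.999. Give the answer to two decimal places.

Molar mass of Ca5(PO4)3F: 5×40.078 + 3×30.974 + 12×15.999 + 1×18.998 = 504.298 g/mol.
Mass of F per formula unit: 1 × 18.998 = 18.998 g.
Weight fraction F = 18.998 / 504.298 = 0.0377.

3.77 wt%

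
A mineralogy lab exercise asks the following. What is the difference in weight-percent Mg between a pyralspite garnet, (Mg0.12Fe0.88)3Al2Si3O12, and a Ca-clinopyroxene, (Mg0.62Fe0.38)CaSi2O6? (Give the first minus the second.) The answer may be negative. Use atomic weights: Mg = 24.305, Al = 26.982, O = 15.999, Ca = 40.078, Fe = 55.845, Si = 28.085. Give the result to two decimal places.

Mg in (Mg0.12Fe0.88)3Al2Si3O12: molar mass 486.388 g/mol; 0.36×24.305 = 8.750 g → 1.80 wt%.
Mg in (Mg0.62Fe0.38)CaSi2O6: molar mass 228.532 g/mol; 0.62×24.305 = 15.069 g → 6.59 wt%.
Difference = 1.80 − 6.59 = -4.79 percentage points.

-4.79 percentage points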